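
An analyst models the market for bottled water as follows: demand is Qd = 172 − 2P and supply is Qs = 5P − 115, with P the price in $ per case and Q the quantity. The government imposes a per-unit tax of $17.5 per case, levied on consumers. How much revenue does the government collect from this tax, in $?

Tax revenue = $1137.5.

Before the tax: set 172 − 2P = 5P − 115 → P* = $41, Q* = 90.
With the tax collected from consumers, demand (in seller-price terms) shifts: Qd = 172 − 2(P + 17.5).
Solving gives Q = 65 with consumers paying $53.5 and sellers receiving $36 (the $17.5 wedge).
Revenue = t · Q = 17.5 · 65 = $1137.5.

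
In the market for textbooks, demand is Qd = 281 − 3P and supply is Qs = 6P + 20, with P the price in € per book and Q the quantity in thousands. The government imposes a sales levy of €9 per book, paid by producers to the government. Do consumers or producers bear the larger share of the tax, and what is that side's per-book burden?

Without the tax, 281 − 3P = 6P + 20 gives 9P = 261, so P* = €29 and Q* = 194.
With the tax collected from producers, supply shifts: Qs = 6(P − 9) + 20.
New equilibrium: consumers pay €35, producers receive €26, Q = 176. (Wedge: Pb − Ps = 9.)
Per-book burden: consumers €6, producers €3.
Consumers take the larger share because demand is less price-elastic here (demand slope 3 vs supply slope 6).
The less price-elastic side of the market bears the larger share of a per-unit tax.

Consumers bear the larger share: €6 per book.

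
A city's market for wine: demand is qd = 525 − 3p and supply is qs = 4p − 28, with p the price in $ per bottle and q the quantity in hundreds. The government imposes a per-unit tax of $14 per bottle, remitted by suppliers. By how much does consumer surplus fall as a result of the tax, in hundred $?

Before the tax: set 525 − 3p = 4p − 28 → p* = $79, q* = 288.
With the tax collected from suppliers, supply shifts: qs = 4(p − 14) − 28.
New equilibrium: consumers pay $87, suppliers receive $73, q = 264. (Wedge: pb − ps = 14.)
ΔCS is the trapezoid between Q = 264 and Q = 288 of height $8: ½ · (288 + 264) · 8 = $2208.

Consumer surplus falls by $2208 hundred.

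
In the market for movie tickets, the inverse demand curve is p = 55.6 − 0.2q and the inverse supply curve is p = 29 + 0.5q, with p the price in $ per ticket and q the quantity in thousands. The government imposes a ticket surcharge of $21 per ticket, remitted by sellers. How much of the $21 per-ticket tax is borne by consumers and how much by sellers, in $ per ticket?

Inverting to q(p) form: qd = 278 − 5p; qs = 2p − 58.
Before the tax: set 278 − 5p = 2p − 58 → p* = $48, q* = 38.
With the tax collected from sellers, supply shifts: qs = 2(p − 21) − 58.
New equilibrium: consumers pay $54, sellers receive $33, q = 8. (Wedge: pb − ps = 21.)
Burden on consumers: $6; on sellers: $15. (They sum to $21.)
The less price-elastic side of the market bears the larger share of a per-unit tax.

Consumers bear $6 per ticket; sellers bear $15 per ticket.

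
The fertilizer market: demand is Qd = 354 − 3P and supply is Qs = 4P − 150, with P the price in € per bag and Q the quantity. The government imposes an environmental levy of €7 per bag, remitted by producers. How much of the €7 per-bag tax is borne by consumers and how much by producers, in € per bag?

Consumers bear €4 per bag; producers bear €3 per bag.

Before the tax: set 354 − 3P = 4P − 150 → P* = €72, Q* = 138.
With the tax collected from producers, supply shifts: Qs = 4(P − 7) − 150.
Solving gives Q = 126 with consumers paying €76 and producers receiving €69 (the €7 wedge).
Burden on consumers: €4; on producers: €3. (They sum to €7.)
The less price-elastic side of the market bears the larger share of a per-unit tax.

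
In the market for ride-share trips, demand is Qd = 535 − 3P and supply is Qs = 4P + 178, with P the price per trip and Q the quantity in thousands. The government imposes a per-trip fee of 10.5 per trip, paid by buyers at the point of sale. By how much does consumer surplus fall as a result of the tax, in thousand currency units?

Before the tax: set 535 − 3P = 4P + 178 → P* = 51, Q* = 382.
With the tax collected from buyers, demand (in seller-price terms) shifts: Qd = 535 − 3(P + 10.5).
New equilibrium: buyers pay 57, suppliers receive 46.5, Q = 364. (Wedge: Pb − Ps = 10.5.)
ΔCS is the trapezoid between Q = 364 and Q = 382 of height 6: ½ · (382 + 364) · 6 = 2238.

Consumer surplus falls by 2238 thousand.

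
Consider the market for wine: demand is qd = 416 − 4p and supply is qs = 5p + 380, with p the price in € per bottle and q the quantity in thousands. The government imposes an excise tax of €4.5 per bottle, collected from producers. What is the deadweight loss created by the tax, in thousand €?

Deadweight loss = €22.5 thousand.

Without the tax, 416 − 4p = 5p + 380 gives 9p = 36, so p* = €4 and q* = 400.
With the tax collected from producers, supply shifts: qs = 5(p − 4.5) + 380.
New equilibrium: buyers pay €6.5, producers receive €2, q = 390. (Wedge: pb − ps = 4.5.)
Quantity falls by |ΔQ| = |400 − 390| = 10.
DWL = ½ · t · |ΔQ| = ½ · 4.5 · 10 = €22.5.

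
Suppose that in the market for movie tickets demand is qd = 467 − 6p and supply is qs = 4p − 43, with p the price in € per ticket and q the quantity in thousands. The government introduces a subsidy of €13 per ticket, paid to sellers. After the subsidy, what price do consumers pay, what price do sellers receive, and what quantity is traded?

Without the subsidy, 467 − 6p = 4p − 43 gives 10p = 510, so p* = €51 and q* = 161.
With a per-unit subsidy paid to sellers, each receives p + 13 per unit sold, so supply becomes qs = 4(p + 13) − 43.
New equilibrium: consumers pay €45.8, sellers receive €58.8, q = 192.2. (Wedge: pb − ps = −13.)

Consumers pay €45.8; sellers receive €58.8; quantity = 192.2.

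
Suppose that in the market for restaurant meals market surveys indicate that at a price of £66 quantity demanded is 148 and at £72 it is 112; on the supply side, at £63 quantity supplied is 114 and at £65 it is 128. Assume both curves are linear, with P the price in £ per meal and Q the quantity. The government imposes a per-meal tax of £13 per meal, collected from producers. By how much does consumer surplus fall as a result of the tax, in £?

Demand slope: (112 − 148)/(72 − 66) = -6, so Qd = 544 − 6P.
Supply slope: (128 − 114)/(65 − 63) = 7, so Qs = 7P − 327.
Before the tax: set 544 − 6P = 7P − 327 → P* = £67, Q* = 142.
With the tax collected from producers, supply shifts: Qs = 7(P − 13) − 327.
New equilibrium: buyers pay £74, producers receive £61, Q = 100. (Wedge: Pb − Ps = 13.)
ΔCS is the trapezoid between Q = 100 and Q = 142 of height £7: ½ · (142 + 100) · 7 = £847.

Consumer surplus falls by £847.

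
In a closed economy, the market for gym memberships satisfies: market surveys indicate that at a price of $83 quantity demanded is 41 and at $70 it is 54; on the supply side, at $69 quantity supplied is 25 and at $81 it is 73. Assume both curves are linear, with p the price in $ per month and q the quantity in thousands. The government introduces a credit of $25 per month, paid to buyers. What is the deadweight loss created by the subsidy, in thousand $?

Deadweight loss = $250 thousand.

Demand slope: (54 − 41)/(70 − 83) = -1, so qd = 124 − p.
Supply slope: (73 − 25)/(81 − 69) = 4, so qs = 4p − 251.
Before the subsidy: set 124 − p = 4p − 251 → p* = $75, q* = 49.
With a per-unit subsidy paid to buyers, each effectively pays p − 25, so demand becomes qd = 124 − (p − 25).
New equilibrium: buyers pay $55, producers receive $80, q = 69. (Wedge: pb − ps = −25.)
Quantity rises by |ΔQ| = |49 − 69| = 20.
DWL = ½ · t · |ΔQ| = ½ · 25 · 20 = $250.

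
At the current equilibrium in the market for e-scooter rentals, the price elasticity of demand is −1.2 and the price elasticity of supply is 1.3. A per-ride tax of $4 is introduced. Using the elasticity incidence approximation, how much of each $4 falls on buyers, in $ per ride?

Incidence ratio: buyers' share ≈ εs / (εs + |εd|) = 1.3 / (1.3 + 1.2) = 0.52.
So buyers bear ≈ 0.52 × $4 = $2.08; producers bear $1.92.

Buyers bear ≈ $2.08 per ride.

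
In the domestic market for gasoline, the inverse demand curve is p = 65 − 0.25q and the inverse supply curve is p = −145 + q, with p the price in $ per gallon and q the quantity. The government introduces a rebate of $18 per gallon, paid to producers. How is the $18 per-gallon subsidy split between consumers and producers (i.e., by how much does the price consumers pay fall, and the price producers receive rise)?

Inverting to q(p) form: qd = 260 − 4p; qs = p + 145.
Before the subsidy: set 260 − 4p = p + 145 → p* = $23, q* = 168.
With a per-unit subsidy paid to producers, each receives p + 18 per unit sold, so supply becomes qs = (p + 18) + 145.
New equilibrium: consumers pay $19.4, producers receive $37.4, q = 182.4. (Wedge: pb − ps = −18.)
Gain to consumers: $3.6; to producers: $14.4. (They sum to $18.)

Consumers gain $3.6 per gallon; producers gain $14.4 per gallon.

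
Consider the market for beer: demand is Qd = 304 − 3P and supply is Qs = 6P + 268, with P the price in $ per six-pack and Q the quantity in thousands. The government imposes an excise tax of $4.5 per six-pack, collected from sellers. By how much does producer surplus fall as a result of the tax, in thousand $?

Producer surplus falls by $431.25 thousand.

Without the tax, 304 − 3P = 6P + 268 gives 9P = 36, so P* = $4 and Q* = 292.
With the tax collected from sellers, supply shifts: Qs = 6(P − 4.5) + 268.
New equilibrium: buyers pay $7, sellers receive $2.5, Q = 283. (Wedge: Pb − Ps = 4.5.)
ΔPS is the trapezoid between Q = 283 and Q = 292 of height $1.5: ½ · (292 + 283) · 1.5 = $431.25.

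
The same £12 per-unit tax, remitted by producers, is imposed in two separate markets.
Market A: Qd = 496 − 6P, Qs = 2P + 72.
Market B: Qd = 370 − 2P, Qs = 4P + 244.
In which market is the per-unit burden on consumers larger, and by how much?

Market A: pre-tax P* = £53, Q* = 178; post-tax Q = 160; per-unit burden on consumers = £3.
Market B: pre-tax P* = £21, Q* = 328; post-tax Q = 312; per-unit burden on consumers = £8.
Difference: £3 vs £8 → market B is larger by £5.

Market B, by £5.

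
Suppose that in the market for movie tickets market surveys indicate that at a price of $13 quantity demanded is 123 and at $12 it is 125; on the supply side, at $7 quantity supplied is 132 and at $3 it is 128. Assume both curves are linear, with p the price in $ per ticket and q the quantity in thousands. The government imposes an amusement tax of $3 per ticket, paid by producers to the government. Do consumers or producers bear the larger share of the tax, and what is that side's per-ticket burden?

Producers bear the larger share: $2 per ticket.

Demand slope: (125 − 123)/(12 − 13) = -2, so qd = 149 − 2p.
Supply slope: (128 − 132)/(3 − 7) = 1, so qs = p + 125.
Before the tax: set 149 − 2p = p + 125 → p* = $8, q* = 133.
With the tax collected from producers, supply shifts: qs = (p − 3) + 125.
New equilibrium: consumers pay $9, producers receive $6, q = 131. (Wedge: pb − ps = 3.)
Per-ticket burden: consumers $1, producers $2.
Producers take the larger share because supply is less price-elastic here (demand slope 2 vs supply slope 1).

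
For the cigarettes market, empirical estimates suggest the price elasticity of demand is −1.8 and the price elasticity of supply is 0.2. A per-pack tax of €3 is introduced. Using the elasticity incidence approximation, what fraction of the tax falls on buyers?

Buyers' share ≈ 0.1.

Incidence ratio: buyers' share ≈ εs / (εs + |εd|) = 0.2 / (0.2 + 1.8) = 0.1.
Supply is the less elastic side, so buyers bear the smaller share.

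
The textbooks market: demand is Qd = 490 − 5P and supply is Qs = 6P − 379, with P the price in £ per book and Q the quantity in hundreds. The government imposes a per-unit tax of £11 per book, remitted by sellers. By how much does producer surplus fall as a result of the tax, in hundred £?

Producer surplus falls by £400 hundred.

Without the tax, 490 − 5P = 6P − 379 gives 11P = 869, so P* = £79 and Q* = 95.
With the tax collected from sellers, supply shifts: Qs = 6(P − 11) − 379.
New equilibrium: buyers pay £85, sellers receive £74, Q = 65. (Wedge: Pb − Ps = 11.)
ΔPS is the trapezoid between Q = 65 and Q = 95 of height £5: ½ · (95 + 65) · 5 = £400.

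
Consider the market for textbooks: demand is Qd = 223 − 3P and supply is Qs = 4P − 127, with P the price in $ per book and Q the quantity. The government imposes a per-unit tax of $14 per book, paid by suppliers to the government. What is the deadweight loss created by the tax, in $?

Deadweight loss = $168.

Without the tax, 223 − 3P = 4P − 127 gives 7P = 350, so P* = $50 and Q* = 73.
With the tax collected from suppliers, supply shifts: Qs = 4(P − 14) − 127.
Solving gives Q = 49 with consumers paying $58 and suppliers receiving $44 (the $14 wedge).
Quantity falls by |ΔQ| = |73 − 49| = 24.
DWL = ½ · t · |ΔQ| = ½ · 14 · 24 = $168.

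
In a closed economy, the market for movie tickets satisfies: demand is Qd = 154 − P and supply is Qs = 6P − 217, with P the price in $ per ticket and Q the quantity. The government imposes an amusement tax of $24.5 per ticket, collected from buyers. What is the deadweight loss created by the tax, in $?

Before the tax: set 154 − P = 6P − 217 → P* = $53, Q* = 101.
With the tax collected from buyers, demand (in seller-price terms) shifts: Qd = 154 − (P + 24.5).
Solving gives Q = 80 with buyers paying $74 and suppliers receiving $49.5 (the $24.5 wedge).
Quantity falls by |ΔQ| = |101 − 80| = 21.
DWL = ½ · t · |ΔQ| = ½ · 24.5 · 21 = $257.25.

Deadweight loss = $257.25.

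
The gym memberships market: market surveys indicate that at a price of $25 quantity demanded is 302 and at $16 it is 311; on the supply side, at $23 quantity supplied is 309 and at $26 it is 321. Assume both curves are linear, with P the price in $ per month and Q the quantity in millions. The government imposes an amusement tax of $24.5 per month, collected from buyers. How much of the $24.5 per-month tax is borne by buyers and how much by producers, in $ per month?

Buyers bear $19.6 per month; producers bear $4.9 per month.

Demand slope: (311 − 302)/(16 − 25) = -1, so Qd = 327 − P.
Supply slope: (321 − 309)/(26 − 23) = 4, so Qs = 4P + 217.
Without the tax, 327 − P = 4P + 217 gives 5P = 110, so P* = $22 and Q* = 305.
With the tax collected from buyers, demand (in seller-price terms) shifts: Qd = 327 − (P + 24.5).
New equilibrium: buyers pay $41.6, producers receive $17.1, Q = 285.4. (Wedge: Pb − Ps = 24.5.)
Burden on buyers: $19.6; on producers: $4.9. (They sum to $24.5.)
The less price-elastic side of the market bears the larger share of a per-unit tax.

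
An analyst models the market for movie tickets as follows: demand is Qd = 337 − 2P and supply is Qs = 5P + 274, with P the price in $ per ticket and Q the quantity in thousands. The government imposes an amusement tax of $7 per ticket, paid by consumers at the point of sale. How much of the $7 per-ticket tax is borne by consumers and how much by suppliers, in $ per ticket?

Consumers bear $5 per ticket; suppliers bear $2 per ticket.

Without the tax, 337 − 2P = 5P + 274 gives 7P = 63, so P* = $9 and Q* = 319.
With the tax collected from consumers, demand (in seller-price terms) shifts: Qd = 337 − 2(P + 7).
Solving gives Q = 309 with consumers paying $14 and suppliers receiving $7 (the $7 wedge).
Burden on consumers: $5; on suppliers: $2. (They sum to $7.)
The less price-elastic side of the market bears the larger share of a per-unit tax.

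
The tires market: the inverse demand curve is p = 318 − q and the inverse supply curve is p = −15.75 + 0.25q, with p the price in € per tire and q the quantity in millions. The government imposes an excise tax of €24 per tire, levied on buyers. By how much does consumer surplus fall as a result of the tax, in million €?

Inverting to q(p) form: qd = 318 − p; qs = 4p + 63.
Before the tax: set 318 − p = 4p + 63 → p* = €51, q* = 267.
With the tax collected from buyers, demand (in seller-price terms) shifts: qd = 318 − (p + 24).
Solving gives q = 247.8 with buyers paying €70.2 and producers receiving €46.2 (the €24 wedge).
ΔCS is the trapezoid between Q = 247.8 and Q = 267 of height €19.2: ½ · (267 + 247.8) · 19.2 = €4942.08.

Consumer surplus falls by €4942.08 million.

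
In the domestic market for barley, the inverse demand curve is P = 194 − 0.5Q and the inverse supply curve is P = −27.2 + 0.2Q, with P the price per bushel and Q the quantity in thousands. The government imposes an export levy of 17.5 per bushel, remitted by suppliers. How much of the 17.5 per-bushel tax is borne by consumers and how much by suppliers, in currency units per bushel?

Consumers bear 12.5 per bushel; suppliers bear 5 per bushel.

Inverting to Q(P) form: Qd = 388 − 2P; Qs = 5P + 136.
Before the tax: set 388 − 2P = 5P + 136 → P* = 36, Q* = 316.
With the tax collected from suppliers, supply shifts: Qs = 5(P − 17.5) + 136.
Solving gives Q = 291 with consumers paying 48.5 and suppliers receiving 31 (the 17.5 wedge).
Burden on consumers: 12.5; on suppliers: 5. (They sum to 17.5.)
The less price-elastic side of the market bears the larger share of a per-unit tax.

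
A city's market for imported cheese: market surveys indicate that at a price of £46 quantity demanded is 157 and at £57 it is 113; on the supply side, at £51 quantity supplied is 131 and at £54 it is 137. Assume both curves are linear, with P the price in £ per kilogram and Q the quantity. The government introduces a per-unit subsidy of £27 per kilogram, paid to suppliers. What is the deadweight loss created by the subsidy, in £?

Demand slope: (113 − 157)/(57 − 46) = -4, so Qd = 341 − 4P.
Supply slope: (137 − 131)/(54 − 51) = 2, so Qs = 2P + 29.
Before the subsidy: set 341 − 4P = 2P + 29 → P* = £52, Q* = 133.
With a per-unit subsidy paid to suppliers, each receives P + 27 per unit sold, so supply becomes Qs = 2(P + 27) + 29.
Solving gives Q = 169 with consumers paying £43 and suppliers receiving £70 (the £27 wedge).
Quantity rises by |ΔQ| = |133 − 169| = 36.
DWL = ½ · t · |ΔQ| = ½ · 27 · 36 = £486.

Deadweight loss = £486.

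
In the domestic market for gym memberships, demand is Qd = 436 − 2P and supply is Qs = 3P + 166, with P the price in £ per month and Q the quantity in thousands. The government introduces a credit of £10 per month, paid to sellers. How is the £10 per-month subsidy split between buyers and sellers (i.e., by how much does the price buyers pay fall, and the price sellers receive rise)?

Before the subsidy: set 436 − 2P = 3P + 166 → P* = £54, Q* = 328.
With a per-unit subsidy paid to sellers, each receives P + 10 per unit sold, so supply becomes Qs = 3(P + 10) + 166.
Solving gives Q = 340 with buyers paying £48 and sellers receiving £58 (the £10 wedge).
Gain to buyers: £6; to sellers: £4. (They sum to £10.)

Buyers gain £6 per month; sellers gain £4 per month.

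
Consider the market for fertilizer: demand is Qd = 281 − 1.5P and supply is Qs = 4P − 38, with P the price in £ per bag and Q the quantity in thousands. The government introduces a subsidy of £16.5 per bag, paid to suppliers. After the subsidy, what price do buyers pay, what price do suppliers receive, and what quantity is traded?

Buyers pay £46; suppliers receive £62.5; quantity = 212.

Without the subsidy, 281 − 1.5P = 4P − 38 gives 5.5P = 319, so P* = £58 and Q* = 194.
With a per-unit subsidy paid to suppliers, each receives P + 16.5 per unit sold, so supply becomes Qs = 4(P + 16.5) − 38.
New equilibrium: buyers pay £46, suppliers receive £62.5, Q = 212. (Wedge: Pb − Ps = −16.5.)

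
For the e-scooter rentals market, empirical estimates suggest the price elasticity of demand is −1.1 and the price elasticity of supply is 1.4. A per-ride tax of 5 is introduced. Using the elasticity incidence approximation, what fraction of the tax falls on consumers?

Consumers' share ≈ 0.56.

Incidence ratio: consumers' share ≈ εs / (εs + |εd|) = 1.4 / (1.4 + 1.1) = 0.56.
Supply is the more elastic side, so consumers bear the larger share.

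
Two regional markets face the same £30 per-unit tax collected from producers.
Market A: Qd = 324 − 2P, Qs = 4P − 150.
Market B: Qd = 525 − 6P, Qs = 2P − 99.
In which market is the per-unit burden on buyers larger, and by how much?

Market A: pre-tax P* = £79, Q* = 166; post-tax Q = 126; per-unit burden on buyers = £20.
Market B: pre-tax P* = £78, Q* = 57; post-tax Q = 12; per-unit burden on buyers = £7.5.
Difference: £20 vs £7.5 → market A is larger by £12.5.

Market A, by £12.5.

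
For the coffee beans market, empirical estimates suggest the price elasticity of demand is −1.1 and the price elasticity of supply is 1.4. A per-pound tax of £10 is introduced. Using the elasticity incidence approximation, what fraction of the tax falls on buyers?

Buyers' share ≈ 0.56.

Incidence ratio: buyers' share ≈ εs / (εs + |εd|) = 1.4 / (1.4 + 1.1) = 0.56.
Supply is the more elastic side, so buyers bear the larger share.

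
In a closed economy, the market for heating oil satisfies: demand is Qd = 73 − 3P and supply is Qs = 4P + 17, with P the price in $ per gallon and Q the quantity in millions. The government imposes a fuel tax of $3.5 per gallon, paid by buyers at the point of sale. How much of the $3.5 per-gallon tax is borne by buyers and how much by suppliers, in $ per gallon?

Buyers bear $2 per gallon; suppliers bear $1.5 per gallon.

Without the tax, 73 − 3P = 4P + 17 gives 7P = 56, so P* = $8 and Q* = 49.
With the tax collected from buyers, demand (in seller-price terms) shifts: Qd = 73 − 3(P + 3.5).
Solving gives Q = 43 with buyers paying $10 and suppliers receiving $6.5 (the $3.5 wedge).
Burden on buyers: $2; on suppliers: $1.5. (They sum to $3.5.)
The less price-elastic side of the market bears the larger share of a per-unit tax.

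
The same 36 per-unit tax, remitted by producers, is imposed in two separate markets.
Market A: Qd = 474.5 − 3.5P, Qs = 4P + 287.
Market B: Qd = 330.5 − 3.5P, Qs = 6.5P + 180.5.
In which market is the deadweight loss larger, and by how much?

Market B, by 264.6.

Market A: pre-tax P* = 25, Q* = 387; post-tax Q = 319.8; deadweight loss = 1209.6.
Market B: pre-tax P* = 15, Q* = 278; post-tax Q = 196.1; deadweight loss = 1474.2.
Difference: 1209.6 vs 1474.2 → market B is larger by 264.6.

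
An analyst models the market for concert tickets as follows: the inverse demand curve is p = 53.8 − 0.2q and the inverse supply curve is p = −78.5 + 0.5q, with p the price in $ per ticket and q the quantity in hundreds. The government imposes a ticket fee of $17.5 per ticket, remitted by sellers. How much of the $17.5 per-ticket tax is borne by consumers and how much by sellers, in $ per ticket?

Rewrite in direct form: qd = 269 − 5p and qs = 2p + 157.
Before the tax: set 269 − 5p = 2p + 157 → p* = $16, q* = 189.
With the tax collected from sellers, supply shifts: qs = 2(p − 17.5) + 157.
Solving gives q = 164 with consumers paying $21 and sellers receiving $3.5 (the $17.5 wedge).
Burden on consumers: $5; on sellers: $12.5. (They sum to $17.5.)

Consumers bear $5 per ticket; sellers bear $12.5 per ticket.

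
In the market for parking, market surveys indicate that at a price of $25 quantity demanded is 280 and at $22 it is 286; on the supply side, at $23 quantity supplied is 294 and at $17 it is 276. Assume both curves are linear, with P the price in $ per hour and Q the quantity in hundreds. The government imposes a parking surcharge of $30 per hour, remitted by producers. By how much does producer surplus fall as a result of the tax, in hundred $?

Demand slope: (286 − 280)/(22 − 25) = -2, so Qd = 330 − 2P.
Supply slope: (276 − 294)/(17 − 23) = 3, so Qs = 3P + 225.
Without the tax, 330 − 2P = 3P + 225 gives 5P = 105, so P* = $21 and Q* = 288.
With the tax collected from producers, supply shifts: Qs = 3(P − 30) + 225.
Solving gives Q = 252 with consumers paying $39 and producers receiving $9 (the $30 wedge).
ΔPS is the trapezoid between Q = 252 and Q = 288 of height $12: ½ · (288 + 252) · 12 = $3240.

Producer surplus falls by $3240 hundred.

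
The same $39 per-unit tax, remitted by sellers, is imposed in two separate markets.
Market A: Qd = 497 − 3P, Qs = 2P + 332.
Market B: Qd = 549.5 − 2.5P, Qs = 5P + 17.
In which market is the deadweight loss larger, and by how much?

Market B, by $354.9.

Market A: pre-tax P* = $33, Q* = 398; post-tax Q = 351.2; deadweight loss = $912.6.
Market B: pre-tax P* = $71, Q* = 372; post-tax Q = 307; deadweight loss = $1267.5.
Difference: $912.6 vs $1267.5 → market B is larger by $354.9.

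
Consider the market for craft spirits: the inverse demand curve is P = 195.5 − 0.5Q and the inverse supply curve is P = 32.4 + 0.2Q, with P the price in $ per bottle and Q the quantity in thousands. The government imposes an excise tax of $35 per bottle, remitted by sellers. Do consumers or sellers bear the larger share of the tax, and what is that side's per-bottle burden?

Rewrite in direct form: Qd = 391 − 2P and Qs = 5P − 162.
Before the tax: set 391 − 2P = 5P − 162 → P* = $79, Q* = 233.
With the tax collected from sellers, supply shifts: Qs = 5(P − 35) − 162.
Solving gives Q = 183 with consumers paying $104 and sellers receiving $69 (the $35 wedge).
Per-bottle burden: consumers $25, sellers $10.
Consumers take the larger share because demand is less price-elastic here (demand slope 2 vs supply slope 5).
The less price-elastic side of the market bears the larger share of a per-unit tax.

Consumers bear the larger share: $25 per bottle.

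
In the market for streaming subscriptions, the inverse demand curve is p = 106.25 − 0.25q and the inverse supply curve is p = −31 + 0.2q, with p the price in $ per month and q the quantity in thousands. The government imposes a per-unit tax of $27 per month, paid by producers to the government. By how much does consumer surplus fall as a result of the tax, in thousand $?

Consumer surplus falls by $4125 thousand.

Inverting to q(p) form: qd = 425 − 4p; qs = 5p + 155.
Without the tax, 425 − 4p = 5p + 155 gives 9p = 270, so p* = $30 and q* = 305.
With the tax collected from producers, supply shifts: qs = 5(p − 27) + 155.
New equilibrium: buyers pay $45, producers receive $18, q = 245. (Wedge: pb − ps = 27.)
ΔCS is the trapezoid between Q = 245 and Q = 305 of height $15: ½ · (305 + 245) · 15 = $4125.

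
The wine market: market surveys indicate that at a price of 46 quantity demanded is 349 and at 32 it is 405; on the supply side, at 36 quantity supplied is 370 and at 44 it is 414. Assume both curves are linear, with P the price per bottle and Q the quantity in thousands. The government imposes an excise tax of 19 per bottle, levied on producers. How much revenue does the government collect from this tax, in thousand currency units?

Demand slope: (405 − 349)/(32 − 46) = -4, so Qd = 533 − 4P.
Supply slope: (414 − 370)/(44 − 36) = 5.5, so Qs = 5.5P + 172.
Before the tax: set 533 − 4P = 5.5P + 172 → P* = 38, Q* = 381.
With the tax collected from producers, supply shifts: Qs = 5.5(P − 19) + 172.
Solving gives Q = 337 with consumers paying 49 and producers receiving 30 (the 19 wedge).
Revenue = t · Q = 19 · 337 = 6403.

Tax revenue = 6403 thousand.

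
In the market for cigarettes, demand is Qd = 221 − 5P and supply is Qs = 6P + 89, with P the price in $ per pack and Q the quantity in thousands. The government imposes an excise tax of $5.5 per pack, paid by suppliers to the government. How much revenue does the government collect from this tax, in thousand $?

Tax revenue = $803 thousand.

Without the tax, 221 − 5P = 6P + 89 gives 11P = 132, so P* = $12 and Q* = 161.
With the tax collected from suppliers, supply shifts: Qs = 6(P − 5.5) + 89.
Solving gives Q = 146 with consumers paying $15 and suppliers receiving $9.5 (the $5.5 wedge).
Revenue = t · Q = 5.5 · 146 = $803.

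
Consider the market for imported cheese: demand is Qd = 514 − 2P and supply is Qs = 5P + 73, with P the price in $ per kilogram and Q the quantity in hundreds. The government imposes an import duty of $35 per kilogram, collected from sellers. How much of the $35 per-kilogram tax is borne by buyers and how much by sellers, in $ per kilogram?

Buyers bear $25 per kilogram; sellers bear $10 per kilogram.

Without the tax, 514 − 2P = 5P + 73 gives 7P = 441, so P* = $63 and Q* = 388.
With the tax collected from sellers, supply shifts: Qs = 5(P − 35) + 73.
Solving gives Q = 338 with buyers paying $88 and sellers receiving $53 (the $35 wedge).
Burden on buyers: $25; on sellers: $10. (They sum to $35.)
The less price-elastic side of the market bears the larger share of a per-unit tax.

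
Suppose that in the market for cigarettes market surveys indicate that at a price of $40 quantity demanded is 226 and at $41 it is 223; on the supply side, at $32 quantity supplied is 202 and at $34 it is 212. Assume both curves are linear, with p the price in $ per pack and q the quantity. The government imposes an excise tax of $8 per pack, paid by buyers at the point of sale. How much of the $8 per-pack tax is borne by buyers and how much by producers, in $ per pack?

Demand slope: (223 − 226)/(41 − 40) = -3, so qd = 346 − 3p.
Supply slope: (212 − 202)/(34 − 32) = 5, so qs = 5p + 42.
Before the tax: set 346 − 3p = 5p + 42 → p* = $38, q* = 232.
With the tax collected from buyers, demand (in seller-price terms) shifts: qd = 346 − 3(p + 8).
Solving gives q = 217 with buyers paying $43 and producers receiving $35 (the $8 wedge).
Burden on buyers: $5; on producers: $3. (They sum to $8.)
The less price-elastic side of the market bears the larger share of a per-unit tax.

Buyers bear $5 per pack; producers bear $3 per pack.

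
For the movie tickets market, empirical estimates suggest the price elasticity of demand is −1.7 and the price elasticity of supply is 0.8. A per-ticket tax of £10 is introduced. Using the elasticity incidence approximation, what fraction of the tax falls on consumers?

Incidence ratio: consumers' share ≈ εs / (εs + |εd|) = 0.8 / (0.8 + 1.7) = 0.32.
Supply is the less elastic side, so consumers bear the smaller share.

Consumers' share ≈ 0.32.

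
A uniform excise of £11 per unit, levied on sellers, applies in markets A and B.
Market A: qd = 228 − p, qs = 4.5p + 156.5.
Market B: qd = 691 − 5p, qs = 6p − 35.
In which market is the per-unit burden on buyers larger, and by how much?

Market A, by £3.

Market A: pre-tax p* = £13, q* = 215; post-tax q = 206; per-unit burden on buyers = £9.
Market B: pre-tax p* = £66, q* = 361; post-tax q = 331; per-unit burden on buyers = £6.
Difference: £9 vs £6 → market A is larger by £3.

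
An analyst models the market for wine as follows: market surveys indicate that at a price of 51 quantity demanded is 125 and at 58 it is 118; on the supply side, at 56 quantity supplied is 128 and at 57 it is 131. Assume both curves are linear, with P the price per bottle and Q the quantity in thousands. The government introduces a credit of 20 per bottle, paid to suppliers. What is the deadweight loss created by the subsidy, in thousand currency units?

Deadweight loss = 150 thousand.

Demand slope: (118 − 125)/(58 − 51) = -1, so Qd = 176 − P.
Supply slope: (131 − 128)/(57 − 56) = 3, so Qs = 3P − 40.
Before the subsidy: set 176 − P = 3P − 40 → P* = 54, Q* = 122.
With a per-unit subsidy paid to suppliers, each receives P + 20 per unit sold, so supply becomes Qs = 3(P + 20) − 40.
Solving gives Q = 137 with consumers paying 39 and suppliers receiving 59 (the 20 wedge).
Quantity rises by |ΔQ| = |122 − 137| = 15.
DWL = ½ · t · |ΔQ| = ½ · 20 · 15 = 150.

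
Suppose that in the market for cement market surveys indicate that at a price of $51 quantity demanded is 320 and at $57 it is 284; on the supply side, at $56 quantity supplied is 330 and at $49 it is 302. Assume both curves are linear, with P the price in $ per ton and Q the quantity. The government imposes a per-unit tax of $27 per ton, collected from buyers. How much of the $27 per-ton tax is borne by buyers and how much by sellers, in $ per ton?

Buyers bear $10.8 per ton; sellers bear $16.2 per ton.

Demand slope: (284 − 320)/(57 − 51) = -6, so Qd = 626 − 6P.
Supply slope: (302 − 330)/(49 − 56) = 4, so Qs = 4P + 106.
Before the tax: set 626 − 6P = 4P + 106 → P* = $52, Q* = 314.
With the tax collected from buyers, demand (in seller-price terms) shifts: Qd = 626 − 6(P + 27).
Solving gives Q = 249.2 with buyers paying $62.8 and sellers receiving $35.8 (the $27 wedge).
Burden on buyers: $10.8; on sellers: $16.2. (They sum to $27.)
The less price-elastic side of the market bears the larger share of a per-unit tax.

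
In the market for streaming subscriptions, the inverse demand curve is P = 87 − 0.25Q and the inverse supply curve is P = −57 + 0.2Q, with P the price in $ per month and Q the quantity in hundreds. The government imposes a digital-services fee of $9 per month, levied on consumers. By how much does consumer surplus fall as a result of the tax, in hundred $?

Consumer surplus falls by $1550 hundred.

Inverting to Q(P) form: Qd = 348 − 4P; Qs = 5P + 285.
Without the tax, 348 − 4P = 5P + 285 gives 9P = 63, so P* = $7 and Q* = 320.
With the tax collected from consumers, demand (in seller-price terms) shifts: Qd = 348 − 4(P + 9).
New equilibrium: consumers pay $12, producers receive $3, Q = 300. (Wedge: Pb − Ps = 9.)
ΔCS is the trapezoid between Q = 300 and Q = 320 of height $5: ½ · (320 + 300) · 5 = $1550.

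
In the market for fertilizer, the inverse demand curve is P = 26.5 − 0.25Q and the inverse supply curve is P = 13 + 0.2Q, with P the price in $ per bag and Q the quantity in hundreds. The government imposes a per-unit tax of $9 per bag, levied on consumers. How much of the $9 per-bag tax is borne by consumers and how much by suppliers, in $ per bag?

Consumers bear $5 per bag; suppliers bear $4 per bag.

Inverting to Q(P) form: Qd = 106 − 4P; Qs = 5P − 65.
Before the tax: set 106 − 4P = 5P − 65 → P* = $19, Q* = 30.
With the tax collected from consumers, demand (in seller-price terms) shifts: Qd = 106 − 4(P + 9).
Solving gives Q = 10 with consumers paying $24 and suppliers receiving $15 (the $9 wedge).
Burden on consumers: $5; on suppliers: $4. (They sum to $9.)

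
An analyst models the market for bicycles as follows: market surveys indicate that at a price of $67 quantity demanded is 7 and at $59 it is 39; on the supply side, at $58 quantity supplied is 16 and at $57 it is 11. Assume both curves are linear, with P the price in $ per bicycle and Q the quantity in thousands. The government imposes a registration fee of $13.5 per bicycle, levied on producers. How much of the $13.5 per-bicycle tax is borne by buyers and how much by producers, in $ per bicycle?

Demand slope: (39 − 7)/(59 − 67) = -4, so Qd = 275 − 4P.
Supply slope: (11 − 16)/(57 − 58) = 5, so Qs = 5P − 274.
Without the tax, 275 − 4P = 5P − 274 gives 9P = 549, so P* = $61 and Q* = 31.
With the tax collected from producers, supply shifts: Qs = 5(P − 13.5) − 274.
Solving gives Q = 1 with buyers paying $68.5 and producers receiving $55 (the $13.5 wedge).
Burden on buyers: $7.5; on producers: $6. (They sum to $13.5.)
The less price-elastic side of the market bears the larger share of a per-unit tax.

Buyers bear $7.5 per bicycle; producers bear $6 per bicycle.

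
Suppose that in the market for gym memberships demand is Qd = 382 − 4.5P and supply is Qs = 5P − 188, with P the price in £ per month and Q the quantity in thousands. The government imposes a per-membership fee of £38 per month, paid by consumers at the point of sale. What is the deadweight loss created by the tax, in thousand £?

Deadweight loss = £1710 thousand.

Before the tax: set 382 − 4.5P = 5P − 188 → P* = £60, Q* = 112.
With the tax collected from consumers, demand (in seller-price terms) shifts: Qd = 382 − 4.5(P + 38).
Solving gives Q = 22 with consumers paying £80 and suppliers receiving £42 (the £38 wedge).
Quantity falls by |ΔQ| = |112 − 22| = 90.
DWL = ½ · t · |ΔQ| = ½ · 38 · 90 = £1710.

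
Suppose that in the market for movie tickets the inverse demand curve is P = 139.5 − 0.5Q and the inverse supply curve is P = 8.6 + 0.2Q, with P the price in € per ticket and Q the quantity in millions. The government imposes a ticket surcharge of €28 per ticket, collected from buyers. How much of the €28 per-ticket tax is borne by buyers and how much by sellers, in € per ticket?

Buyers bear €20 per ticket; sellers bear €8 per ticket.

Inverting to Q(P) form: Qd = 279 − 2P; Qs = 5P − 43.
Without the tax, 279 − 2P = 5P − 43 gives 7P = 322, so P* = €46 and Q* = 187.
With the tax collected from buyers, demand (in seller-price terms) shifts: Qd = 279 − 2(P + 28).
New equilibrium: buyers pay €66, sellers receive €38, Q = 147. (Wedge: Pb − Ps = 28.)
Burden on buyers: €20; on sellers: €8. (They sum to €28.)
The less price-elastic side of the market bears the larger share of a per-unit tax.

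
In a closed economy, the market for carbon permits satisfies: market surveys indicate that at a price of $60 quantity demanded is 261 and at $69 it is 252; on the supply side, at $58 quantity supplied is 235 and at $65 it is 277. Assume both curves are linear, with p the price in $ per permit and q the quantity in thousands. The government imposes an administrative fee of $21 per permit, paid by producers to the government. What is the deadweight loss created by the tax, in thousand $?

Demand slope: (252 − 261)/(69 − 60) = -1, so qd = 321 − p.
Supply slope: (277 − 235)/(65 − 58) = 6, so qs = 6p − 113.
Before the tax: set 321 − p = 6p − 113 → p* = $62, q* = 259.
With the tax collected from producers, supply shifts: qs = 6(p − 21) − 113.
Solving gives q = 241 with buyers paying $80 and producers receiving $59 (the $21 wedge).
Quantity falls by |ΔQ| = |259 − 241| = 18.
DWL = ½ · t · |ΔQ| = ½ · 21 · 18 = $189.

Deadweight loss = $189 thousand.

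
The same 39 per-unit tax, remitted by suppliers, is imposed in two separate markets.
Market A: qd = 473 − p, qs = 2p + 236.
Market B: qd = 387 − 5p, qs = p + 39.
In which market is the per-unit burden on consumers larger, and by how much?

Market A, by 19.5.

Market A: pre-tax p* = 79, q* = 394; post-tax q = 368; per-unit burden on consumers = 26.
Market B: pre-tax p* = 58, q* = 97; post-tax q = 64.5; per-unit burden on consumers = 6.5.
Difference: 26 vs 6.5 → market A is larger by 19.5.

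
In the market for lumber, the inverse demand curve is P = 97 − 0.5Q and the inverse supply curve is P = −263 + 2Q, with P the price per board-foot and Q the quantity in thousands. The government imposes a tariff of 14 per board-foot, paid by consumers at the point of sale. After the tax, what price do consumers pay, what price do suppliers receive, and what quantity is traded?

Consumers pay 27.8; suppliers receive 13.8; quantity = 138.4.

Rewrite in direct form: Qd = 194 − 2P and Qs = 0.5P + 131.5.
Without the tax, 194 − 2P = 0.5P + 131.5 gives 2.5P = 62.5, so P* = 25 and Q* = 144.
With the tax collected from consumers, demand (in seller-price terms) shifts: Qd = 194 − 2(P + 14).
Solving gives Q = 138.4 with consumers paying 27.8 and suppliers receiving 13.8 (the 14 wedge).
The less price-elastic side of the market bears the larger share of a per-unit tax.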